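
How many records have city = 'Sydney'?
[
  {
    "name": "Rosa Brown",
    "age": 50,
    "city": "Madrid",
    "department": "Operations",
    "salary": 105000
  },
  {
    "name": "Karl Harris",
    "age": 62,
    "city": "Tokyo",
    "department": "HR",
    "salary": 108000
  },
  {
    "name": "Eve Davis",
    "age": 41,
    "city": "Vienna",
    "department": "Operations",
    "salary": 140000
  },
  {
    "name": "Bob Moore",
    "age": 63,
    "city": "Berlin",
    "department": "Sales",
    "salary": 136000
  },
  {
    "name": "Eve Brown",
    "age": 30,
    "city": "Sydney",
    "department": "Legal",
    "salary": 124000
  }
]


Data: 5 records
Condition: city = 'Sydney'

Checking each record:
  Rosa Brown: Madrid
  Karl Harris: Tokyo
  Eve Davis: Vienna
  Bob Moore: Berlin
  Eve Brown: Sydney MATCH

Count: 1

1


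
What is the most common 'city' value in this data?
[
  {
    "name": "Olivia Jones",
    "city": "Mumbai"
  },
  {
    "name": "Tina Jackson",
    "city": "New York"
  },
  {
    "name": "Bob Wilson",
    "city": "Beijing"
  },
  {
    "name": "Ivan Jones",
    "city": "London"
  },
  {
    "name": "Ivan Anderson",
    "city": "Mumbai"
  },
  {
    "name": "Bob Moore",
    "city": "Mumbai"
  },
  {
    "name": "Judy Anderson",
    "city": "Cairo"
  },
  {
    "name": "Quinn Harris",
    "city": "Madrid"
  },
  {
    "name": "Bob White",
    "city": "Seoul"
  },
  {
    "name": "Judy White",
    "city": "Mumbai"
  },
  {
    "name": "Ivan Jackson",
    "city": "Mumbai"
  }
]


Counting 'city' values across 11 records:

  Mumbai: 5 #####
  New York: 1 #
  Beijing: 1 #
  London: 1 #
  Cairo: 1 #
  Madrid: 1 #
  Seoul: 1 #

Most common: Mumbai (5 times)

Mumbai (5 times)


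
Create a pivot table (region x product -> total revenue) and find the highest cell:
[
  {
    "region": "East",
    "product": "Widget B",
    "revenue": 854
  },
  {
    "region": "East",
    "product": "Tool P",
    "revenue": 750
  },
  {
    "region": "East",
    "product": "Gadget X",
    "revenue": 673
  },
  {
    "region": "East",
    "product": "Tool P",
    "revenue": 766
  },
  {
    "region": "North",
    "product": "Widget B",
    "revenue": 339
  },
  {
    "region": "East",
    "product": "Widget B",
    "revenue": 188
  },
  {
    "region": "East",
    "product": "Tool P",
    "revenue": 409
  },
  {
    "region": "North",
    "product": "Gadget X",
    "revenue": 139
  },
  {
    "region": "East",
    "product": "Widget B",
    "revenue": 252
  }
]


Pivot: region (rows) x product (columns) -> total revenue

     Gadget X      Tool P        Widget B    
East           673          1925          1294  
North          139             0           339  

Highest: East / Tool P = $1925

East / Tool P = $1925


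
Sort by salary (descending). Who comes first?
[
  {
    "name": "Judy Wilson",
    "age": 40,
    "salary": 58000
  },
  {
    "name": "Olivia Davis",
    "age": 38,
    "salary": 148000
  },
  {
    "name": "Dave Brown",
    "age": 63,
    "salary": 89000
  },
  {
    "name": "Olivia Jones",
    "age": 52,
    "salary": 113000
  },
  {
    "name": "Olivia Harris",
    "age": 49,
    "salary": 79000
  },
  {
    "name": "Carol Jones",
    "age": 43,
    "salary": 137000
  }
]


Sort by: salary (descending)

Sorted order:
  1. Olivia Davis (salary = 148000)
  2. Carol Jones (salary = 137000)
  3. Olivia Jones (salary = 113000)
  4. Dave Brown (salary = 89000)
  5. Olivia Harris (salary = 79000)
  6. Judy Wilson (salary = 58000)

First: Olivia Davis

Olivia Davis


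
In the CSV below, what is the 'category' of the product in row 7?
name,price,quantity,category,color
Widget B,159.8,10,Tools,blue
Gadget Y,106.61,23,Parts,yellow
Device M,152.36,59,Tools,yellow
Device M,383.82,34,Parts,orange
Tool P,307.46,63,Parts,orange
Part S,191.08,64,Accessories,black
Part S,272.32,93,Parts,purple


Query: Row 7 ('Part S'), column 'category'
Value: Parts

Parts


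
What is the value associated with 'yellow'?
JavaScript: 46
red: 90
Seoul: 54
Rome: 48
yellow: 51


Looking up key 'yellow'
Value: 51

51


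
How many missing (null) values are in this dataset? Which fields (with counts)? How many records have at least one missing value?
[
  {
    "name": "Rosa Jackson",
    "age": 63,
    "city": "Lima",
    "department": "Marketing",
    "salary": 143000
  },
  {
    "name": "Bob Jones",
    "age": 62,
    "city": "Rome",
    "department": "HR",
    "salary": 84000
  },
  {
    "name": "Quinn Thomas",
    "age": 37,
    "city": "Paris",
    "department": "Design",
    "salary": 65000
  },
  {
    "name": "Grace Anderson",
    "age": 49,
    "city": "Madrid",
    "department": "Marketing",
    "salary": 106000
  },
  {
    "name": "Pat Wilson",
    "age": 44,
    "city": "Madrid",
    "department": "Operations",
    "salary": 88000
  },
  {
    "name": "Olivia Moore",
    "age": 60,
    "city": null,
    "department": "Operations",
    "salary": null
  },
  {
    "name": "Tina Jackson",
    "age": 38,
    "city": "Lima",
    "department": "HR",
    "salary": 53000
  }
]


Checking for missing (null) values in 7 records:

  Rosa Jackson: complete
  Bob Jones: complete
  Quinn Thomas: complete
  Grace Anderson: complete
  Pat Wilson: complete
  Olivia Moore: city, salary
  Tina Jackson: complete

Per field:
  name: 0 missing
  age: 0 missing
  city: 1 missing
  department: 0 missing
  salary: 1 missing

Total missing values: 2
Records with any missing: 1

2 missing values (city: 1, salary: 1); 1 incomplete records


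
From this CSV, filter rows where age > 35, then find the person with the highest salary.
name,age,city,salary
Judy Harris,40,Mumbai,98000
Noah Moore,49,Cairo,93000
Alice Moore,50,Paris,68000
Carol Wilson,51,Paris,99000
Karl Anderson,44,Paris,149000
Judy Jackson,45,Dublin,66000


Filter: age > 35
Sort by: salary (descending)

Filtered records (6):
  Karl Anderson, age 44, salary $149000
  Carol Wilson, age 51, salary $99000
  Judy Harris, age 40, salary $98000
  Noah Moore, age 49, salary $93000
  Alice Moore, age 50, salary $68000
  Judy Jackson, age 45, salary $66000

Highest salary: Karl Anderson ($149000)

Karl Anderson


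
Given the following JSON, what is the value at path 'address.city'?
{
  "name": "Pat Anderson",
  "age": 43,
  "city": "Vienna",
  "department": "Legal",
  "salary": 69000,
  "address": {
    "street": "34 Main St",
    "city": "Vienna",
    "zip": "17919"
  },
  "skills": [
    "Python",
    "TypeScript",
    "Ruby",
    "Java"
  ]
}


Query: address.city
Path: address -> city
Value: Vienna

Vienna


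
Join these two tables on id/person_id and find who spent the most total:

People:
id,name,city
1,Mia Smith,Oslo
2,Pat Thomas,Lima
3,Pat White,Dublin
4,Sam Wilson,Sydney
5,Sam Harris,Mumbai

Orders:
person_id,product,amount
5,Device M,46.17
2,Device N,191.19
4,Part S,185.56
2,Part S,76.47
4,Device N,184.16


Join on: people.id = orders.person_id

Joined rows:
  Sam Harris (Mumbai) bought Device M for $46.17
  Pat Thomas (Lima) bought Device N for $191.19
  Sam Wilson (Sydney) bought Part S for $185.56
  Pat Thomas (Lima) bought Part S for $76.47
  Sam Wilson (Sydney) bought Device N for $184.16

Total per person:
  Sam Wilson: $369.72
  Pat Thomas: $267.66
  Sam Harris: $46.17

Top spender: Sam Wilson ($369.72)

Sam Wilson ($369.72)


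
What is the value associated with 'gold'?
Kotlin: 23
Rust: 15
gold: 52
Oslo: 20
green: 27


Looking up key 'gold'
Value: 52

52


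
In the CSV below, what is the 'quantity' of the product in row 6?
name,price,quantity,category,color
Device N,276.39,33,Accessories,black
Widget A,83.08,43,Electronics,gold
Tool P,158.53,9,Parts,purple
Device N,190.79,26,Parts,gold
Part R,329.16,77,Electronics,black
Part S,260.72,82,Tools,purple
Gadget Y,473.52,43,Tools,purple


Query: Row 6 ('Part S'), column 'quantity'
Value: 82

82


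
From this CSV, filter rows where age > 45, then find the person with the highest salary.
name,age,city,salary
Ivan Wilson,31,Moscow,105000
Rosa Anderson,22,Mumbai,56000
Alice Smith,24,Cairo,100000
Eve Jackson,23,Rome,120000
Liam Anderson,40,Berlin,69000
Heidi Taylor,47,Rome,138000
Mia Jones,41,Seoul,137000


Filter: age > 45
Sort by: salary (descending)

Filtered records (1):
  Heidi Taylor, age 47, salary $138000

Highest salary: Heidi Taylor ($138000)

Heidi Taylor


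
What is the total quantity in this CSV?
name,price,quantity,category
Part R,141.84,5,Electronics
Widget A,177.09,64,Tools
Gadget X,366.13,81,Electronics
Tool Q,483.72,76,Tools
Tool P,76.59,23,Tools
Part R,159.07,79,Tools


Computing total quantity:
Values: [5, 64, 81, 76, 23, 79]
Sum = 328

328


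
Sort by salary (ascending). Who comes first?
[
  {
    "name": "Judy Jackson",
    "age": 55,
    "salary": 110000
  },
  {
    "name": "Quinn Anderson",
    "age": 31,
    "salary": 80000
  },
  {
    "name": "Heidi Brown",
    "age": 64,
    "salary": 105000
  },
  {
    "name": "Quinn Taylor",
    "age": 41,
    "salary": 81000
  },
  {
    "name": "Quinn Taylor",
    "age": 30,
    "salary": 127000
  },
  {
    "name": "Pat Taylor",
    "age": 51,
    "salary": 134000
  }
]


Sort by: salary (ascending)

Sorted order:
  1. Quinn Anderson (salary = 80000)
  2. Quinn Taylor (salary = 81000)
  3. Heidi Brown (salary = 105000)
  4. Judy Jackson (salary = 110000)
  5. Quinn Taylor (salary = 127000)
  6. Pat Taylor (salary = 134000)

First: Quinn Anderson

Quinn Anderson


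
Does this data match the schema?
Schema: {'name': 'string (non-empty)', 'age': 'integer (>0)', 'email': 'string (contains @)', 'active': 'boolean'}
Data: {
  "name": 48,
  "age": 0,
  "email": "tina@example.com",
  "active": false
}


Validating each field against schema:
  name: FAIL (48 is not a string)
  age: FAIL (0 is not > 0)
  email: OK (string with @)
  active: OK (boolean)

Result: INVALID (2 errors: name, age)

INVALID (2 errors: name, age)


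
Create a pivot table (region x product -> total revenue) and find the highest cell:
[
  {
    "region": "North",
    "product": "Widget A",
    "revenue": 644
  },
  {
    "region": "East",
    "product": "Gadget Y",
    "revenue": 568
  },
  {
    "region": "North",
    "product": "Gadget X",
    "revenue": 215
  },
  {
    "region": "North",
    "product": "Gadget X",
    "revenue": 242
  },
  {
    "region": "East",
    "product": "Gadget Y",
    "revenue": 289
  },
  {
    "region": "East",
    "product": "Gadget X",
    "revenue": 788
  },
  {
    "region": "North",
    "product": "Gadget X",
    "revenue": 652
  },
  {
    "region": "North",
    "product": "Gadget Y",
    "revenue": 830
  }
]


Pivot: region (rows) x product (columns) -> total revenue

     Gadget X      Gadget Y      Widget A    
East           788           857             0  
North         1109           830           644  

Highest: North / Gadget X = $1109

North / Gadget X = $1109


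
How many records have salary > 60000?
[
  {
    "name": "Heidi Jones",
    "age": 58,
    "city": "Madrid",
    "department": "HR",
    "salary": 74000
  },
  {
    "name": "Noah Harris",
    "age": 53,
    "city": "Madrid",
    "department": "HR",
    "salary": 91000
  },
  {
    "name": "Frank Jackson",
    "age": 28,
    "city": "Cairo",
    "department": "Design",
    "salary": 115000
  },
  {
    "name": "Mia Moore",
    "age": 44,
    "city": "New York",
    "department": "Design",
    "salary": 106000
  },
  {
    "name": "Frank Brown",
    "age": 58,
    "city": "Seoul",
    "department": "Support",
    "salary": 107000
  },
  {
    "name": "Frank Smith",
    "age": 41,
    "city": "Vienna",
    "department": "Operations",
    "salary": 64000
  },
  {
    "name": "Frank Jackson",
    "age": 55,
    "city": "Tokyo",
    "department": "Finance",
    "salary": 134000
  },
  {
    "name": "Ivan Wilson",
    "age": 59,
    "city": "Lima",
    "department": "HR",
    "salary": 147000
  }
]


Data: 8 records
Condition: salary > 60000

Checking each record:
  Heidi Jones: 74000 MATCH
  Noah Harris: 91000 MATCH
  Frank Jackson: 115000 MATCH
  Mia Moore: 106000 MATCH
  Frank Brown: 107000 MATCH
  Frank Smith: 64000 MATCH
  Frank Jackson: 134000 MATCH
  Ivan Wilson: 147000 MATCH

Count: 8

8


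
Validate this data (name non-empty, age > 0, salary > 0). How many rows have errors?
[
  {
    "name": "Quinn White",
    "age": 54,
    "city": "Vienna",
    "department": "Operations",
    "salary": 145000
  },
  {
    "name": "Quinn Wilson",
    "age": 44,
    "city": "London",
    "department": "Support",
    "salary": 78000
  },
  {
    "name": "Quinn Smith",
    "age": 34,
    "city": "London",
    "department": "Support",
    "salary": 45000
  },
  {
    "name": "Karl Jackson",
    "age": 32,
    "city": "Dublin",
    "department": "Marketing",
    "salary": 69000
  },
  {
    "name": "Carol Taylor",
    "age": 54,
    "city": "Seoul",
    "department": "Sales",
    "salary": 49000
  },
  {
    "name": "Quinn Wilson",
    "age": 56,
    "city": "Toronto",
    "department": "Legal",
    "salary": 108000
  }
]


Validating 6 records:
Rules: name non-empty, age > 0, salary > 0

  Row 1 (Quinn White): OK
  Row 2 (Quinn Wilson): OK
  Row 3 (Quinn Smith): OK
  Row 4 (Karl Jackson): OK
  Row 5 (Carol Taylor): OK
  Row 6 (Quinn Wilson): OK

Total errors: 0

0 errors


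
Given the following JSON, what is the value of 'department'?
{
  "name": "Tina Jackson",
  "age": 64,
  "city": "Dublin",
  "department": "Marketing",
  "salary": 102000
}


Looking up field 'department'
Value: Marketing

Marketing


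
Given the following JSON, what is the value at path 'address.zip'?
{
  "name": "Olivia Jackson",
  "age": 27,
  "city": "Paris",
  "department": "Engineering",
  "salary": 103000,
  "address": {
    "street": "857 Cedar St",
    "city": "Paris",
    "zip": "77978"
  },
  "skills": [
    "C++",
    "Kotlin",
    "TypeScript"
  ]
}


Query: address.zip
Path: address -> zip
Value: 77978

77978


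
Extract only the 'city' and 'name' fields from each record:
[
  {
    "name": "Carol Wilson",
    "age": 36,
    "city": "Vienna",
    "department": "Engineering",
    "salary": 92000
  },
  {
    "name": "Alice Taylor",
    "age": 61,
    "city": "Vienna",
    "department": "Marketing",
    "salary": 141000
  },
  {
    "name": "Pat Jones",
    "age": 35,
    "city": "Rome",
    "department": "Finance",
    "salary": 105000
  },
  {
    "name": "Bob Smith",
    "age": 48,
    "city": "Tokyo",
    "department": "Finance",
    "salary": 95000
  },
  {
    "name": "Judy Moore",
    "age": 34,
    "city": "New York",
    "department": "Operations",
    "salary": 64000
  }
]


Original: 5 records with fields: name, age, city, department, salary
Keep: ['city', 'name']
Drop: ['age', 'department', 'salary']
Result: 5 records, 2 fields each

[
  {
    "city": "Vienna",
    "name": "Carol Wilson"
  },
  {
    "city": "Vienna",
    "name": "Alice Taylor"
  },
  {
    "city": "Rome",
    "name": "Pat Jones"
  },
  {
    "city": "Tokyo",
    "name": "Bob Smith"
  },
  {
    "city": "New York",
    "name": "Judy Moore"
  }
]


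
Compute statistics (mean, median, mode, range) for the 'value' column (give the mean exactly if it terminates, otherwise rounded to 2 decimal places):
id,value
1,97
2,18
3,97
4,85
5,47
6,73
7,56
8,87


Data: [97, 18, 97, 85, 47, 73, 56, 87]
Count: 8
Sum: 560
Mean: 560/8 = 70
Sorted: [18, 47, 56, 73, 85, 87, 97, 97]
Median: 79.0
Mode: 97 (2 times)
Range: 97 - 18 = 79
Min: 18, Max: 97

mean=70, median=79.0, mode=97, range=79


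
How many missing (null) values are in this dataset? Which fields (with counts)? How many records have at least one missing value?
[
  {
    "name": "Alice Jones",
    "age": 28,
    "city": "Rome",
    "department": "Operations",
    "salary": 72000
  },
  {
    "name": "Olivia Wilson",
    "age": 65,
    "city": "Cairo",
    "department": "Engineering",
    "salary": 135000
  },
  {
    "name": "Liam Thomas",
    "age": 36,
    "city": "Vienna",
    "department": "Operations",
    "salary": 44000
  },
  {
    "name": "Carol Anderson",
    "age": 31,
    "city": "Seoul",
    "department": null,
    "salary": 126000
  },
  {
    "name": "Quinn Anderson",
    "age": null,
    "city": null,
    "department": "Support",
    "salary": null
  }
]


Checking for missing (null) values in 5 records:

  Alice Jones: complete
  Olivia Wilson: complete
  Liam Thomas: complete
  Carol Anderson: department
  Quinn Anderson: age, city, salary

Per field:
  name: 0 missing
  age: 1 missing
  city: 1 missing
  department: 1 missing
  salary: 1 missing

Total missing values: 4
Records with any missing: 2

4 missing values (age: 1, city: 1, department: 1, salary: 1); 2 incomplete records


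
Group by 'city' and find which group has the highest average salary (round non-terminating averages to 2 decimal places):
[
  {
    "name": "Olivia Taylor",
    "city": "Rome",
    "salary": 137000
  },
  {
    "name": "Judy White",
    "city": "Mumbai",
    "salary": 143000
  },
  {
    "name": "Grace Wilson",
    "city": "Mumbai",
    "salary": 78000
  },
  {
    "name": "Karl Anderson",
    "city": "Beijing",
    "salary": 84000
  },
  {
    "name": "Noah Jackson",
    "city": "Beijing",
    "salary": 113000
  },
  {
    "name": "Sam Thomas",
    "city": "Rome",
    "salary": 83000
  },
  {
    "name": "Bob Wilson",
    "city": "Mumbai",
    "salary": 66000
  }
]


Group by: city

Groups:
  Beijing: 2 people, avg salary = 197000/2 = $98500
  Mumbai: 3 people, avg salary = 287000/3 ≈ $95666.67
  Rome: 2 people, avg salary = 220000/2 = $110000

Highest average salary: Rome ($110000)

Rome ($110000)


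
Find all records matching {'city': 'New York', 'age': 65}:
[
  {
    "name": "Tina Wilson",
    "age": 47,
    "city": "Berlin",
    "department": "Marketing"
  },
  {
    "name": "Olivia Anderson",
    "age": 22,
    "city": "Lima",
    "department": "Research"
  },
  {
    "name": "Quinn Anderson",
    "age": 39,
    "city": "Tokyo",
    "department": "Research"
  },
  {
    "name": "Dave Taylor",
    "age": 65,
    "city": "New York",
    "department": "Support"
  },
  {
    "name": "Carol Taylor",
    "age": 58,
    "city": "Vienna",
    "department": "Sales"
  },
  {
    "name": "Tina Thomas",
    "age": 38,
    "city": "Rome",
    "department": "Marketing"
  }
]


Search criteria: {'city': 'New York', 'age': 65}

Checking 6 records:
  Tina Wilson: {city: Berlin, age: 47}
  Olivia Anderson: {city: Lima, age: 22}
  Quinn Anderson: {city: Tokyo, age: 39}
  Dave Taylor: {city: New York, age: 65} <-- MATCH
  Carol Taylor: {city: Vienna, age: 58}
  Tina Thomas: {city: Rome, age: 38}

Matches: ["Dave Taylor"]

["Dave Taylor"]


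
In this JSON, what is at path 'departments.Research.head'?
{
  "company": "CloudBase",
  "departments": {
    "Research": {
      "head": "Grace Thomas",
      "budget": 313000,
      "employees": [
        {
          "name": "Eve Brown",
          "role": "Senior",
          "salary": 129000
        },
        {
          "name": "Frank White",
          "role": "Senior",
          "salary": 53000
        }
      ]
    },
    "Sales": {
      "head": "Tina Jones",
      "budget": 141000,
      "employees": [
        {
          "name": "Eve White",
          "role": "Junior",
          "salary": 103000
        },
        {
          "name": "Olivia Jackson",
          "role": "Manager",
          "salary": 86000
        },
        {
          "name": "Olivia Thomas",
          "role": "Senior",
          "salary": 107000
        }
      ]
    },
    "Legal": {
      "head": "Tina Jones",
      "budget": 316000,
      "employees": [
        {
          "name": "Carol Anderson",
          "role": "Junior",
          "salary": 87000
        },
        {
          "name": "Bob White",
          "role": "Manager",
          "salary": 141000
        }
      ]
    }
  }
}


Path: departments.Research.head

Navigate:
  -> departments
  -> Research
  -> head = 'Grace Thomas'

Grace Thomas


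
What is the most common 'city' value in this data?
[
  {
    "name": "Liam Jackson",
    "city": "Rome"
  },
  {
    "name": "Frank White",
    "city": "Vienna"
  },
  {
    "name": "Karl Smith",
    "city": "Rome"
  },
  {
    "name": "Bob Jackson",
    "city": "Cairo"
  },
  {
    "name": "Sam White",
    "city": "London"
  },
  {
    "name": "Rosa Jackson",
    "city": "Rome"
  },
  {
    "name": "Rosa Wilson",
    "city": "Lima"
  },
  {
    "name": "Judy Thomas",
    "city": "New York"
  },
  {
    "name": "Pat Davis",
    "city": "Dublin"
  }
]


Counting 'city' values across 9 records:

  Rome: 3 ###
  Vienna: 1 #
  Cairo: 1 #
  London: 1 #
  Lima: 1 #
  New York: 1 #
  Dublin: 1 #

Most common: Rome (3 times)

Rome (3 times)


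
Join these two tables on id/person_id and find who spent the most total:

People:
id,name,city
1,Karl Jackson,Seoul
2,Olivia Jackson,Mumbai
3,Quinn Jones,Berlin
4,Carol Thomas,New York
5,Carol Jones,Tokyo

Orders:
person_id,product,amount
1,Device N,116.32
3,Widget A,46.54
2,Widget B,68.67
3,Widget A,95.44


Join on: people.id = orders.person_id

Joined rows:
  Karl Jackson (Seoul) bought Device N for $116.32
  Quinn Jones (Berlin) bought Widget A for $46.54
  Olivia Jackson (Mumbai) bought Widget B for $68.67
  Quinn Jones (Berlin) bought Widget A for $95.44

Total per person:
  Quinn Jones: $141.98
  Karl Jackson: $116.32
  Olivia Jackson: $68.67

Top spender: Quinn Jones ($141.98)

Quinn Jones ($141.98)


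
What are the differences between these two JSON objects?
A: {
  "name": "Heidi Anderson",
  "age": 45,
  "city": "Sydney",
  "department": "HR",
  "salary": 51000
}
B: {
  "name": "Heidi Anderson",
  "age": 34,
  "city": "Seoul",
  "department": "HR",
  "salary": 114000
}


Comparing each field (in key order):
  name: same
  age: DIFFERENT
  city: DIFFERENT
  department: same
  salary: DIFFERENT
Differences:
  age: 45 -> 34
  city: Sydney -> Seoul
  salary: 51000 -> 114000

3 field(s) changed

3 changes: age, city, salary


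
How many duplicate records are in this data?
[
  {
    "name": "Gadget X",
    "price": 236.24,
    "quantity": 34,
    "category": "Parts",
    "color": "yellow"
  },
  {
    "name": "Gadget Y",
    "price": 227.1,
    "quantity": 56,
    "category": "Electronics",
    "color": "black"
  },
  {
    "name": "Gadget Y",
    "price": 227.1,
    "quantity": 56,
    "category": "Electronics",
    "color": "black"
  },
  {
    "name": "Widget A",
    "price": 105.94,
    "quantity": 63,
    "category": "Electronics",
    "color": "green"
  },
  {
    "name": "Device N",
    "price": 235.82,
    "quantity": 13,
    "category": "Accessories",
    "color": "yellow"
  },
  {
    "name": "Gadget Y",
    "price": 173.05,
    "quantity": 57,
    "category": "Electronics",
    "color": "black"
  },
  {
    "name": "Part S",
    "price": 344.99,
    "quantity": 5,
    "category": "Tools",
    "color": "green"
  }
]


Checking 7 records for duplicates:

  Row 1: Gadget X ($236.24, qty 34)
  Row 2: Gadget Y ($227.1, qty 56)
  Row 3: Gadget Y ($227.1, qty 56) <-- DUPLICATE
  Row 4: Widget A ($105.94, qty 63)
  Row 5: Device N ($235.82, qty 13)
  Row 6: Gadget Y ($173.05, qty 57)
  Row 7: Part S ($344.99, qty 5)

Duplicates found: 1
Unique records: 6

1 duplicates, 6 unique


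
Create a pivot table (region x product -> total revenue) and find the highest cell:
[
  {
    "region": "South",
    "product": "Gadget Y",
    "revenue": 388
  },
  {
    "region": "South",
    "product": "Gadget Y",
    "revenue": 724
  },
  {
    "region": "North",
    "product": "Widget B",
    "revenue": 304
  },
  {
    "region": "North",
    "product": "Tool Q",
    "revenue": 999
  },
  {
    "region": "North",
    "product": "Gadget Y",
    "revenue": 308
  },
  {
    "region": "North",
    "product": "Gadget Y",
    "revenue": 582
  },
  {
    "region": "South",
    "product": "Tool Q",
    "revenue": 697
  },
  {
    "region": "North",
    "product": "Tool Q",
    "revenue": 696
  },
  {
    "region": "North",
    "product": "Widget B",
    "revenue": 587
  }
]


Pivot: region (rows) x product (columns) -> total revenue

     Gadget Y      Tool Q        Widget B    
North          890          1695           891  
South         1112           697             0  

Highest: North / Tool Q = $1695

North / Tool Q = $1695


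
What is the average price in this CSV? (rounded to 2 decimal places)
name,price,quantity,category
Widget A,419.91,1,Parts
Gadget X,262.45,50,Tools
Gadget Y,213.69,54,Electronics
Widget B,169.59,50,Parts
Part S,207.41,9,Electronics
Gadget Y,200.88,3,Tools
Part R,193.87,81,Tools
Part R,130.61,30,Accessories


Computing average price:
Values: [419.91, 262.45, 213.69, 169.59, 207.41, 200.88, 193.87, 130.61]
Sum = 1798.41
Count = 8
Average = 1798.41/8 = 224.80125 exactly -> 224.80 (rounded half-up to 2 decimal places)

224.80


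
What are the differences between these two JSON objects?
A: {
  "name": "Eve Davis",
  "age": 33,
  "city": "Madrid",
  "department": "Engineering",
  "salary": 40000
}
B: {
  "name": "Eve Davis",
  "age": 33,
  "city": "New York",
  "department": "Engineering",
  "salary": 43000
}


Comparing each field (in key order):
  name: same
  age: same
  city: DIFFERENT
  department: same
  salary: DIFFERENT
Differences:
  city: Madrid -> New York
  salary: 40000 -> 43000

2 field(s) changed

2 changes: city, salary


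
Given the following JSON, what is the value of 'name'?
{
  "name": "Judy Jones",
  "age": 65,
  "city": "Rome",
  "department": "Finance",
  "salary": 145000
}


Looking up field 'name'
Value: Judy Jones

Judy Jones


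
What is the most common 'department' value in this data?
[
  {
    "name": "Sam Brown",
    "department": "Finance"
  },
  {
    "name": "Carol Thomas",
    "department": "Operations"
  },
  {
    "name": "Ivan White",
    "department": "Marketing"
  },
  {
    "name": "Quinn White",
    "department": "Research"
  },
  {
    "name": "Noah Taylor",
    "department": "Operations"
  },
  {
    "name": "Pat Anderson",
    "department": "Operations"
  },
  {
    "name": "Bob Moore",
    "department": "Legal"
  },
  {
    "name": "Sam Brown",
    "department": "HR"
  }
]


Counting 'department' values across 8 records:

  Operations: 3 ###
  Finance: 1 #
  Marketing: 1 #
  Research: 1 #
  Legal: 1 #
  HR: 1 #

Most common: Operations (3 times)

Operations (3 times)


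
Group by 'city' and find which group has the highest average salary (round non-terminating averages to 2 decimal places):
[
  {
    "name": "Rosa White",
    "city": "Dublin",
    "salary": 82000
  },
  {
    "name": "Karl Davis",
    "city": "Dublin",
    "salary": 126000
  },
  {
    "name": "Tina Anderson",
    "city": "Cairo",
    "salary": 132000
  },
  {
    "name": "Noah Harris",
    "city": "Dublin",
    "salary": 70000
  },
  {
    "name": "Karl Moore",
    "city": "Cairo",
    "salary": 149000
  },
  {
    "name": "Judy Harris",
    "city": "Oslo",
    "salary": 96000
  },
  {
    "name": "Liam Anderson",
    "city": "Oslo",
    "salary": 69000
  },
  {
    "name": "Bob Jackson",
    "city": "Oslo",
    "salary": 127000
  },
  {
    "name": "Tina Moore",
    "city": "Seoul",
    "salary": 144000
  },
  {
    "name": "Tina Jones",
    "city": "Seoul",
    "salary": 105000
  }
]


Group by: city

Groups:
  Cairo: 2 people, avg salary = 281000/2 = $140500
  Dublin: 3 people, avg salary = 278000/3 ≈ $92666.67
  Oslo: 3 people, avg salary = 292000/3 ≈ $97333.33
  Seoul: 2 people, avg salary = 249000/2 = $124500

Highest average salary: Cairo ($140500)

Cairo ($140500)


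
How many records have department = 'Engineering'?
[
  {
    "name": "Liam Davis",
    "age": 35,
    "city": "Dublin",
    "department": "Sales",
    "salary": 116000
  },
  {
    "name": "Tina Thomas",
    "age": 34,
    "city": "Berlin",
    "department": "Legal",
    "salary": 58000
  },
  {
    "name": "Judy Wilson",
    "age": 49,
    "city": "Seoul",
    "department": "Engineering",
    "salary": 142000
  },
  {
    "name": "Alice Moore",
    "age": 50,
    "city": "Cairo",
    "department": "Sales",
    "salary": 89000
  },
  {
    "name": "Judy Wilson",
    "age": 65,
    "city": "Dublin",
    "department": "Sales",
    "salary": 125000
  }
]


Data: 5 records
Condition: department = 'Engineering'

Checking each record:
  Liam Davis: Sales
  Tina Thomas: Legal
  Judy Wilson: Engineering MATCH
  Alice Moore: Sales
  Judy Wilson: Sales

Count: 1

1


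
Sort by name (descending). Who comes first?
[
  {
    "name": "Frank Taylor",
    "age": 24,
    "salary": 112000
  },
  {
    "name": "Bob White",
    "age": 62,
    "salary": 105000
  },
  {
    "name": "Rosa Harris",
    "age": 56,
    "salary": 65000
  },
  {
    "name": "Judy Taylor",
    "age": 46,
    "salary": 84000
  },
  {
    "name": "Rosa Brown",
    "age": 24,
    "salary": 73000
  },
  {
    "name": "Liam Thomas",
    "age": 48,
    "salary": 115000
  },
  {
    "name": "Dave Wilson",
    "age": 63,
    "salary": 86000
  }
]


Sort by: name (descending)

Sorted order:
  1. Rosa Harris (name = Rosa Harris)
  2. Rosa Brown (name = Rosa Brown)
  3. Liam Thomas (name = Liam Thomas)
  4. Judy Taylor (name = Judy Taylor)
  5. Frank Taylor (name = Frank Taylor)
  6. Dave Wilson (name = Dave Wilson)
  7. Bob White (name = Bob White)

First: Rosa Harris

Rosa Harris


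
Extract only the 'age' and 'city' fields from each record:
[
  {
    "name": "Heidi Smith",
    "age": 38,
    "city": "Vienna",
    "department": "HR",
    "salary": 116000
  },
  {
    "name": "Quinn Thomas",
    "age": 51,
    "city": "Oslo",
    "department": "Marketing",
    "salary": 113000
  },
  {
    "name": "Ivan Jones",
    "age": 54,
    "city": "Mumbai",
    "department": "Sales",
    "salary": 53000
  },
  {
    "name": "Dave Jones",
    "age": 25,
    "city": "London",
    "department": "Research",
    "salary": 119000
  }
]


Original: 4 records with fields: name, age, city, department, salary
Keep: ['age', 'city']
Drop: ['name', 'department', 'salary']
Result: 4 records, 2 fields each

[
  {
    "age": 38,
    "city": "Vienna"
  },
  {
    "age": 51,
    "city": "Oslo"
  },
  {
    "age": 54,
    "city": "Mumbai"
  },
  {
    "age": 25,
    "city": "London"
  }
]


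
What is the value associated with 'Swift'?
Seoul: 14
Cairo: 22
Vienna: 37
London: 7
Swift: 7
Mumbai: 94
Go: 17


Looking up key 'Swift'
Value: 7

7


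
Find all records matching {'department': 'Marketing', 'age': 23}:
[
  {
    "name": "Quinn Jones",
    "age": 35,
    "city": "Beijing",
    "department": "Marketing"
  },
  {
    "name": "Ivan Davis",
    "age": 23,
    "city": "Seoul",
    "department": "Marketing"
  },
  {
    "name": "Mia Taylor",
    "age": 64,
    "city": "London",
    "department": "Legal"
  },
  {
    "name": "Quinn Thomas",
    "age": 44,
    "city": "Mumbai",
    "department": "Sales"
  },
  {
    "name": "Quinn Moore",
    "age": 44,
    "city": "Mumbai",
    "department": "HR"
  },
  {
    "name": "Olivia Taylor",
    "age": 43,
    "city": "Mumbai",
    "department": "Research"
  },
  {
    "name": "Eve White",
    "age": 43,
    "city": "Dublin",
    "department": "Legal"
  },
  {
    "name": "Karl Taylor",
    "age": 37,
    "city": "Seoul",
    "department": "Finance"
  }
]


Search criteria: {'department': 'Marketing', 'age': 23}

Checking 8 records:
  Quinn Jones: {department: Marketing, age: 35}
  Ivan Davis: {department: Marketing, age: 23} <-- MATCH
  Mia Taylor: {department: Legal, age: 64}
  Quinn Thomas: {department: Sales, age: 44}
  Quinn Moore: {department: HR, age: 44}
  Olivia Taylor: {department: Research, age: 43}
  Eve White: {department: Legal, age: 43}
  Karl Taylor: {department: Finance, age: 37}

Matches: ["Ivan Davis"]

["Ivan Davis"]


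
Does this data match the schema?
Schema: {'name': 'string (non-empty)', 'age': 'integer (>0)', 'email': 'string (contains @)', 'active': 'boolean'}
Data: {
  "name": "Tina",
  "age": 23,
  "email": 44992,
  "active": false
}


Validating each field against schema:
  name: OK (non-empty string)
  age: OK (positive integer)
  email: FAIL (44992 is not a string)
  active: OK (boolean)

Result: INVALID (1 error: email)

INVALID (1 error: email)


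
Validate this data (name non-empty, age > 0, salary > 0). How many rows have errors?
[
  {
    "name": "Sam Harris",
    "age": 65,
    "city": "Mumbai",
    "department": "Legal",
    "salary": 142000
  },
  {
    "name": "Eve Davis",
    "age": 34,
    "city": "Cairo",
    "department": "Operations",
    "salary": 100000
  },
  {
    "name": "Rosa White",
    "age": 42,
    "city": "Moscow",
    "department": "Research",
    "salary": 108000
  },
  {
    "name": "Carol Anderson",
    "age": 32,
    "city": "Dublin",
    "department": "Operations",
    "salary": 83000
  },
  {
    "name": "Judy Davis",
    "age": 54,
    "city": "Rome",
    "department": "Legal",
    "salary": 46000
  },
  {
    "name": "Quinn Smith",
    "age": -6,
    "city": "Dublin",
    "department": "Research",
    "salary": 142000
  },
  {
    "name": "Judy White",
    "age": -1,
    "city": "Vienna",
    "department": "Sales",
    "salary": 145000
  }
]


Validating 7 records:
Rules: name non-empty, age > 0, salary > 0

  Row 1 (Sam Harris): OK
  Row 2 (Eve Davis): OK
  Row 3 (Rosa White): OK
  Row 4 (Carol Anderson): OK
  Row 5 (Judy Davis): OK
  Row 6 (Quinn Smith): negative age: -6
  Row 7 (Judy White): negative age: -1

Total errors: 2

2 errors


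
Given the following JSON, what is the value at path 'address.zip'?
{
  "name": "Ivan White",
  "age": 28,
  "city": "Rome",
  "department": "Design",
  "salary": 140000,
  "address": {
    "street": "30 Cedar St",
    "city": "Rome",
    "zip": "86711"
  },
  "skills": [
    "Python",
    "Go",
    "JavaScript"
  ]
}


Query: address.zip
Path: address -> zip
Value: 86711

86711


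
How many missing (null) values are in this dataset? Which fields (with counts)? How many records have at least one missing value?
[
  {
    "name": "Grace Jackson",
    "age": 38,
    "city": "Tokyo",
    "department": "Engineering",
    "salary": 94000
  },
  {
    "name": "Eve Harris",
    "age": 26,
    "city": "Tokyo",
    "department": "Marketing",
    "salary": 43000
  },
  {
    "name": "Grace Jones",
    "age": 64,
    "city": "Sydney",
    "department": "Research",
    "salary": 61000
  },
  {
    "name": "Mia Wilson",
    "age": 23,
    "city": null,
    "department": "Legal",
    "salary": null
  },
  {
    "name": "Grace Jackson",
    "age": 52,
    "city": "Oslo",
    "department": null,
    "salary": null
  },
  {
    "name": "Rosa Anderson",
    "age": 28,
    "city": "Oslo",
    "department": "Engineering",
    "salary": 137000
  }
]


Checking for missing (null) values in 6 records:

  Grace Jackson: complete
  Eve Harris: complete
  Grace Jones: complete
  Mia Wilson: city, salary
  Grace Jackson: department, salary
  Rosa Anderson: complete

Per field:
  name: 0 missing
  age: 0 missing
  city: 1 missing
  department: 1 missing
  salary: 2 missing

Total missing values: 4
Records with any missing: 2

4 missing values (city: 1, department: 1, salary: 2); 2 incomplete records


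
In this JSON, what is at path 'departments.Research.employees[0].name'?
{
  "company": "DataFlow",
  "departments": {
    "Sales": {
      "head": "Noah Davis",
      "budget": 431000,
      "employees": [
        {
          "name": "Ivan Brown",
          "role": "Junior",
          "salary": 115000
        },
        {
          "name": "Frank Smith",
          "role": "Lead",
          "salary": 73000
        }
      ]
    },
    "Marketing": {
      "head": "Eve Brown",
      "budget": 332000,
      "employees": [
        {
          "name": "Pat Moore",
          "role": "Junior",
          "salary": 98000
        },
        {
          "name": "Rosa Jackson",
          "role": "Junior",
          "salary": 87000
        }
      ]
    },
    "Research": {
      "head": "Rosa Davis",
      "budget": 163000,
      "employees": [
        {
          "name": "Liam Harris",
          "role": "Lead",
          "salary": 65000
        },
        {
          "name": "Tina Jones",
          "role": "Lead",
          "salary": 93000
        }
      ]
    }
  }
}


Path: departments.Research.employees[0].name

Navigate:
  -> departments
  -> Research
  -> employees[0].name = 'Liam Harris'

Liam Harris


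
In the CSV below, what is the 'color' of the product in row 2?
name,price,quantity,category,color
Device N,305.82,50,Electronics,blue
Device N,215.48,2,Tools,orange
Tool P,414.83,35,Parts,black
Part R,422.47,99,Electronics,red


Query: Row 2 ('Device N'), column 'color'
Value: orange

orange


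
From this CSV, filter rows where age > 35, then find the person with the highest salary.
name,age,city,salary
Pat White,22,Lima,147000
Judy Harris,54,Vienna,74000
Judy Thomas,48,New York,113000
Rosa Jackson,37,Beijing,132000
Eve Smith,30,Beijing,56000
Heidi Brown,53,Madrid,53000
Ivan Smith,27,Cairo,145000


Filter: age > 35
Sort by: salary (descending)

Filtered records (4):
  Rosa Jackson, age 37, salary $132000
  Judy Thomas, age 48, salary $113000
  Judy Harris, age 54, salary $74000
  Heidi Brown, age 53, salary $53000

Highest salary: Rosa Jackson ($132000)

Rosa Jackson


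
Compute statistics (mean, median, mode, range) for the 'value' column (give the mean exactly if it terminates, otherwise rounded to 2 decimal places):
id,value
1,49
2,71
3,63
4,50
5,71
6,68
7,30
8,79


Data: [49, 71, 63, 50, 71, 68, 30, 79]
Count: 8
Sum: 481
Mean: 481/8 = 60.125
Sorted: [30, 49, 50, 63, 68, 71, 71, 79]
Median: 65.5
Mode: 71 (2 times)
Range: 79 - 30 = 49
Min: 30, Max: 79

mean=60.125, median=65.5, mode=71, range=49


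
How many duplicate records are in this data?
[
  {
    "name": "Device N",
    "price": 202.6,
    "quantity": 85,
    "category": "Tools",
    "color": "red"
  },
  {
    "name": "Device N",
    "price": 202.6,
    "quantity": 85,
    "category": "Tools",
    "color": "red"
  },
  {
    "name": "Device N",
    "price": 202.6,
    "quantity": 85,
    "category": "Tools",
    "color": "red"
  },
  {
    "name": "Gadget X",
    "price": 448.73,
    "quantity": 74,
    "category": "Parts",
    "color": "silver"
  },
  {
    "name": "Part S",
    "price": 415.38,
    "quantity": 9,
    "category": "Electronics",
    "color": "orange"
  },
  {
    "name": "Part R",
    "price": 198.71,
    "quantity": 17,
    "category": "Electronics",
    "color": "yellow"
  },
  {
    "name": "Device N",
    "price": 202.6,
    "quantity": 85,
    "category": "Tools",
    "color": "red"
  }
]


Checking 7 records for duplicates:

  Row 1: Device N ($202.6, qty 85)
  Row 2: Device N ($202.6, qty 85) <-- DUPLICATE
  Row 3: Device N ($202.6, qty 85) <-- DUPLICATE
  Row 4: Gadget X ($448.73, qty 74)
  Row 5: Part S ($415.38, qty 9)
  Row 6: Part R ($198.71, qty 17)
  Row 7: Device N ($202.6, qty 85) <-- DUPLICATE

Duplicates found: 3
Unique records: 4

3 duplicates, 4 unique


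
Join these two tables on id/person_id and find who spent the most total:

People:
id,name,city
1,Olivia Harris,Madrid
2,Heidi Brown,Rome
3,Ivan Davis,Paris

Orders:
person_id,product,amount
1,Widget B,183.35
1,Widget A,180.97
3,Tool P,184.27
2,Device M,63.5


Join on: people.id = orders.person_id

Joined rows:
  Olivia Harris (Madrid) bought Widget B for $183.35
  Olivia Harris (Madrid) bought Widget A for $180.97
  Ivan Davis (Paris) bought Tool P for $184.27
  Heidi Brown (Rome) bought Device M for $63.5

Total per person:
  Olivia Harris: $364.32
  Ivan Davis: $184.27
  Heidi Brown: $63.50

Top spender: Olivia Harris ($364.32)

Olivia Harris ($364.32)


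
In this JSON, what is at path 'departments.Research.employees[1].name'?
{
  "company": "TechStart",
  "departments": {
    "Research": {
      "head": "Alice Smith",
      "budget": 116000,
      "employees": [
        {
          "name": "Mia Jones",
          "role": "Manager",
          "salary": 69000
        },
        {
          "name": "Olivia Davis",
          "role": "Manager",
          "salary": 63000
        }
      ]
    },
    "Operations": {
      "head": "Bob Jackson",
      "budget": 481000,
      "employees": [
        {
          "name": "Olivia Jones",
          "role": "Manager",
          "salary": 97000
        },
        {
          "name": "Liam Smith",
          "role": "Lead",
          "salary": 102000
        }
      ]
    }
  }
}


Path: departments.Research.employees[1].name

Navigate:
  -> departments
  -> Research
  -> employees[1].name = 'Olivia Davis'

Olivia Davis
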